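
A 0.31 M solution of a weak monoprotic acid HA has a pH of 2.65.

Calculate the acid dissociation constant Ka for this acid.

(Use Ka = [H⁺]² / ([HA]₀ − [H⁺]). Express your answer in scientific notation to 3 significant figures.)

[H⁺] = 10^(−pH) = 10^(−2.65) = 2.239e-03 M. For HA ⇌ H⁺ + A⁻, Ka = [H⁺][A⁻]/[HA] = [H⁺]² / ([HA]₀ − [H⁺]) = (2.239e-03)² / (0.31 − 2.239e-03) = 1.63e-05.

K_a = 1.63e-05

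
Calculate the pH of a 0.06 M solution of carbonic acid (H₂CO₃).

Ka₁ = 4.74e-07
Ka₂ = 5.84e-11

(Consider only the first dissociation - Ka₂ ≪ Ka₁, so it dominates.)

First dissociation dominates. From Ka₁ = [H⁺][HA⁻]/[H₂A], x² + Ka₁·x − Ka₁·C = 0 with C = 0.06 M and Ka₁ = 4.74e-07. Solving: [H⁺] = (−Ka₁ + √(Ka₁² + 4·Ka₁·C)) / 2 = 1.6840e-04 M. pH = -log(1.6840e-04) = 3.77.

pH = 3.77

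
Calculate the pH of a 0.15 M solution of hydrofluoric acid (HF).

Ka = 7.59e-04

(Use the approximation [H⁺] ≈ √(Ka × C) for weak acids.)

[H⁺] = √(Ka × C) = √(7.59e-04 × 0.15) = 1.0670e-02. pH = -log(1.0670e-02)

pH = 1.97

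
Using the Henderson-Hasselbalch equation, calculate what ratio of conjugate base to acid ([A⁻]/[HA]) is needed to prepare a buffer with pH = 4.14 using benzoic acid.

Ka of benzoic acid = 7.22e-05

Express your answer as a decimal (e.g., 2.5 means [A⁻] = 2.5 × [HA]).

pKa = -log(7.22e-05) = 4.1415. pH = pKa + log([A⁻]/[HA]), so log([A⁻]/[HA]) = pH − pKa = 4.14 − 4.1415 = -0.0015. [A⁻]/[HA] = 10^(-0.0015) = 0.997

[A⁻]/[HA] = 0.997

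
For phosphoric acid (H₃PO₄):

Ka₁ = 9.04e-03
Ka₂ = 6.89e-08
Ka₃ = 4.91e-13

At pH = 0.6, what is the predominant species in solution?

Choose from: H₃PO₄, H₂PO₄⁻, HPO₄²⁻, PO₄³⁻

pKa₁ = 2.04, pKa₂ = 7.16, pKa₃ = 12.31. For a polyprotic acid the predominant species crosses at each pKa: below pKa_n the protonated form dominates, above it the deprotonated form does. At pH = 0.6, the predominant species is H₃PO₄.

H₃PO₄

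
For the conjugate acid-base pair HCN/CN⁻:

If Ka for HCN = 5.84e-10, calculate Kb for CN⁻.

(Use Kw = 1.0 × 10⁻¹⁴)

For a conjugate pair Ka × Kb = Kw, so Kb = Kw/Ka = 1.0 × 10⁻¹⁴ / 5.84e-10 = 1.71e-05.

K_b = 1.71e-05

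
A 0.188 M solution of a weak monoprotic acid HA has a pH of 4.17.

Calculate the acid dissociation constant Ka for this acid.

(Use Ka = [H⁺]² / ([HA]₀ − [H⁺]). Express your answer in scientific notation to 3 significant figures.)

[H⁺] = 10^(−pH) = 10^(−4.17) = 6.761e-05 M. For HA ⇌ H⁺ + A⁻, Ka = [H⁺][A⁻]/[HA] = [H⁺]² / ([HA]₀ − [H⁺]) = (6.761e-05)² / (0.188 − 6.761e-05) = 2.43e-08.

K_a = 2.43e-08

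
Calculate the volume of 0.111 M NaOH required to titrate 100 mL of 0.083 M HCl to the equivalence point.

At equivalence: moles acid = moles base. moles HCl = 0.083 × 100/1000 = 0.0083 mol. V_base = moles / 0.111 × 1000 = 74.8 mL.

V_{base} = 74.8 mL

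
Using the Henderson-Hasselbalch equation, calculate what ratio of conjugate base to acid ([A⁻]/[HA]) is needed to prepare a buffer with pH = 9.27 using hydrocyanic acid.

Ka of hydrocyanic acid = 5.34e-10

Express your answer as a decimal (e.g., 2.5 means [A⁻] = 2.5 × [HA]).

pKa = -log(5.34e-10) = 9.2725. pH = pKa + log([A⁻]/[HA]), so log([A⁻]/[HA]) = pH − pKa = 9.27 − 9.2725 = -0.0025. [A⁻]/[HA] = 10^(-0.0025) = 0.994

[A⁻]/[HA] = 0.994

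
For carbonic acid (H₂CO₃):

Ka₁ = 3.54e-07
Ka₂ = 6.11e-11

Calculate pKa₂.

pKa₂ = -log(Ka₂) = -log(6.11e-11) = 10.21.

pK_{a2} = 10.21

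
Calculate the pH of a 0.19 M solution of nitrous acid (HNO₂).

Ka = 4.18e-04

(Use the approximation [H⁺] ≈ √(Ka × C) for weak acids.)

[H⁺] = √(Ka × C) = √(4.18e-04 × 0.19) = 8.9118e-03. pH = -log(8.9118e-03)

pH = 2.05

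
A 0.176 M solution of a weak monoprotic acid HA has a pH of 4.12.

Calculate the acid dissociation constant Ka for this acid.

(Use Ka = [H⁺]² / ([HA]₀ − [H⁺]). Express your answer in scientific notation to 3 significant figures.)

[H⁺] = 10^(−pH) = 10^(−4.12) = 7.586e-05 M. For HA ⇌ H⁺ + A⁻, Ka = [H⁺][A⁻]/[HA] = [H⁺]² / ([HA]₀ − [H⁺]) = (7.586e-05)² / (0.176 − 7.586e-05) = 3.27e-08.

K_a = 3.27e-08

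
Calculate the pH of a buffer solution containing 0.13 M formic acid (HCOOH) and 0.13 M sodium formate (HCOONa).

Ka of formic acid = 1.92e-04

pKa = -log(1.92e-04) = 3.72. pH = pKa + log([A⁻]/[HA]) = 3.72 + log(0.13/0.13)

pH = 3.72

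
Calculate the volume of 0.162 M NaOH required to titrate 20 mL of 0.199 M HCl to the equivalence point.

At equivalence: moles acid = moles base. moles HCl = 0.199 × 20/1000 = 0.00398 mol. V_base = moles / 0.162 × 1000 = 24.6 mL.

V_{base} = 24.6 mL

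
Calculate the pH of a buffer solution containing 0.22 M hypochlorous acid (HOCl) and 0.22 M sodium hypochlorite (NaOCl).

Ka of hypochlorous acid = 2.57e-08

pKa = -log(2.57e-08) = 7.59. pH = pKa + log([A⁻]/[HA]) = 7.59 + log(0.22/0.22)

pH = 7.59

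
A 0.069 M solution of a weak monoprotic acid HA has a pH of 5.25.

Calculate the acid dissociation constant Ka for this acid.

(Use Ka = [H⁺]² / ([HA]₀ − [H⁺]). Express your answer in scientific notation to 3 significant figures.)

[H⁺] = 10^(−pH) = 10^(−5.25) = 5.623e-06 M. For HA ⇌ H⁺ + A⁻, Ka = [H⁺][A⁻]/[HA] = [H⁺]² / ([HA]₀ − [H⁺]) = (5.623e-06)² / (0.069 − 5.623e-06) = 4.58e-10.

K_a = 4.58e-10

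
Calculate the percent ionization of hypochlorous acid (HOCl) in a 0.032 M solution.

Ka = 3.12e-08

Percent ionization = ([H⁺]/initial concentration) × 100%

Using Ka equilibrium: x² + Ka×x - Ka×C = 0. Solving: [H⁺] = 3.1582e-05. Percent = (3.1582e-05/0.032) × 100

Percent ionization = 0.0987%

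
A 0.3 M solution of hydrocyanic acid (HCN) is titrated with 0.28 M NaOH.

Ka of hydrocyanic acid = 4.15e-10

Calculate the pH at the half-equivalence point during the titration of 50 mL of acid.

At half-equivalence [HA] = [A⁻], so Henderson-Hasselbalch gives pH = pKa = -log(4.15e-10) = 9.38.

pH = pKa = 9.38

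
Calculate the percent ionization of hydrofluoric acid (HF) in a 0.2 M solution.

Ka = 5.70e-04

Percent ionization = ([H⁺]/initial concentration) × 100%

Using Ka equilibrium: x² + Ka×x - Ka×C = 0. Solving: [H⁺] = 1.0396e-02. Percent = (1.0396e-02/0.2) × 100

Percent ionization = 5.2%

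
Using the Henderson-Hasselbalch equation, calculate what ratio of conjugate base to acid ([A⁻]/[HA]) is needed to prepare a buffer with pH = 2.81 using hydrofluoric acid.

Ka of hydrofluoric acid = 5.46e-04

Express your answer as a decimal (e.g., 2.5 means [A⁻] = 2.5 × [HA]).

pKa = -log(5.46e-04) = 3.2628. pH = pKa + log([A⁻]/[HA]), so log([A⁻]/[HA]) = pH − pKa = 2.81 − 3.2628 = -0.4528. [A⁻]/[HA] = 10^(-0.4528) = 0.353

[A⁻]/[HA] = 0.353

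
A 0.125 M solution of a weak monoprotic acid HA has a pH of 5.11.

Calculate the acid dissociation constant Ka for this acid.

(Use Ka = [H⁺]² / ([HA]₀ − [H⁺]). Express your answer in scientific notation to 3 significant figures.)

[H⁺] = 10^(−pH) = 10^(−5.11) = 7.762e-06 M. For HA ⇌ H⁺ + A⁻, Ka = [H⁺][A⁻]/[HA] = [H⁺]² / ([HA]₀ − [H⁺]) = (7.762e-06)² / (0.125 − 7.762e-06) = 4.82e-10.

K_a = 4.82e-10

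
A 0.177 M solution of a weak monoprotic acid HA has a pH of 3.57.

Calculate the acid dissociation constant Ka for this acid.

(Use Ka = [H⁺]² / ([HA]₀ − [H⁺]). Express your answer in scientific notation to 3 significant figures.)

[H⁺] = 10^(−pH) = 10^(−3.57) = 2.692e-04 M. For HA ⇌ H⁺ + A⁻, Ka = [H⁺][A⁻]/[HA] = [H⁺]² / ([HA]₀ − [H⁺]) = (2.692e-04)² / (0.177 − 2.692e-04) = 4.10e-07.

K_a = 4.10e-07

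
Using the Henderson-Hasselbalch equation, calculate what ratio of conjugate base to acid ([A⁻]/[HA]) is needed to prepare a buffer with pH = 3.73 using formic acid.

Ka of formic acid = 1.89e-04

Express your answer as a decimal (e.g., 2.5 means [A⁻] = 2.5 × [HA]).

pKa = -log(1.89e-04) = 3.7235. pH = pKa + log([A⁻]/[HA]), so log([A⁻]/[HA]) = pH − pKa = 3.73 − 3.7235 = 0.0065. [A⁻]/[HA] = 10^(0.0065) = 1.01

[A⁻]/[HA] = 1.01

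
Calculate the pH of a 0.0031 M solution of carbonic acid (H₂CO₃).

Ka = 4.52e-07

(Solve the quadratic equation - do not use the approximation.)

x² + Ka×x - Ka×C = 0. Using quadratic formula: [H⁺] = 3.7207e-05

pH = 4.43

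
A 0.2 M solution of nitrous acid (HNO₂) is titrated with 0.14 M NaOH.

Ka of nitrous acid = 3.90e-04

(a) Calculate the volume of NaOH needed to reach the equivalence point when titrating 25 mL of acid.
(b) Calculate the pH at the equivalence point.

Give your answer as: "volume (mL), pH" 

moles acid = 0.2 × 25/1000 = 0.005 mol; V_base = moles/0.14 × 1000 = 35.7 mL. At equivalence only the conjugate base is present: [A⁻] = 0.005/0.061 = 8.2353e-02 M. Kb = Kw/Ka = 2.56e-11; [OH⁻] = √(Kb × [A⁻]) = 1.4531e-06; pOH = 5.84; pH = 14 - pOH = 8.16.

V = 35.7 mL, pH = 8.16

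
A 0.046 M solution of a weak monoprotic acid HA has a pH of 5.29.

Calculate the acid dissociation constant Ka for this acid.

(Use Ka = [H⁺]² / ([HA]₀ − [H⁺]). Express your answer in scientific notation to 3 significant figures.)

[H⁺] = 10^(−pH) = 10^(−5.29) = 5.129e-06 M. For HA ⇌ H⁺ + A⁻, Ka = [H⁺][A⁻]/[HA] = [H⁺]² / ([HA]₀ − [H⁺]) = (5.129e-06)² / (0.046 − 5.129e-06) = 5.72e-10.

K_a = 5.72e-10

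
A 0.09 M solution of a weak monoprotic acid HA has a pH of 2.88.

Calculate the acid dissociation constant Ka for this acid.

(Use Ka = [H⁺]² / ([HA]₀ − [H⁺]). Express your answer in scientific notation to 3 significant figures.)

[H⁺] = 10^(−pH) = 10^(−2.88) = 1.318e-03 M. For HA ⇌ H⁺ + A⁻, Ka = [H⁺][A⁻]/[HA] = [H⁺]² / ([HA]₀ − [H⁺]) = (1.318e-03)² / (0.09 − 1.318e-03) = 1.96e-05.

K_a = 1.96e-05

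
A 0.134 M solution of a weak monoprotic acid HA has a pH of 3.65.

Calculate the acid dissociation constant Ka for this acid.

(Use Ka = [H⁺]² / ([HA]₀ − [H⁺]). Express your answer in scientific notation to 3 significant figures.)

[H⁺] = 10^(−pH) = 10^(−3.65) = 2.239e-04 M. For HA ⇌ H⁺ + A⁻, Ka = [H⁺][A⁻]/[HA] = [H⁺]² / ([HA]₀ − [H⁺]) = (2.239e-04)² / (0.134 − 2.239e-04) = 3.75e-07.

K_a = 3.75e-07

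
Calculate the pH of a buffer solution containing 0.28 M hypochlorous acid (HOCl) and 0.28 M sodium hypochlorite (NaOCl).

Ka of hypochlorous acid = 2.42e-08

pKa = -log(2.42e-08) = 7.62. pH = pKa + log([A⁻]/[HA]) = 7.62 + log(0.28/0.28)

pH = 7.62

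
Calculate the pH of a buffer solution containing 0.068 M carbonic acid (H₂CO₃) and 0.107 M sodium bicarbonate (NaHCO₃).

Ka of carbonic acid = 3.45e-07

pKa = -log(3.45e-07) = 6.46. pH = pKa + log([A⁻]/[HA]) = 6.46 + log(0.107/0.068)

pH = 6.66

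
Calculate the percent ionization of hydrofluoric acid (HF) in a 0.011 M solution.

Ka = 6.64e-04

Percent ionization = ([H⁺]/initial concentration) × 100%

Using Ka equilibrium: x² + Ka×x - Ka×C = 0. Solving: [H⁺] = 2.3909e-03. Percent = (2.3909e-03/0.011) × 100

Percent ionization = 21.7%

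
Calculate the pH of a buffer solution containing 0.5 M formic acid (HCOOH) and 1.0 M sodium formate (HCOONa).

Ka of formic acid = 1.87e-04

pKa = -log(1.87e-04) = 3.73. pH = pKa + log([A⁻]/[HA]) = 3.73 + log(1.0/0.5)

pH = 4.03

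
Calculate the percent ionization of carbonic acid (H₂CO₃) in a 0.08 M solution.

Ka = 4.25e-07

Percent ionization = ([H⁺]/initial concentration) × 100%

Using Ka equilibrium: x² + Ka×x - Ka×C = 0. Solving: [H⁺] = 1.8418e-04. Percent = (1.8418e-04/0.08) × 100

Percent ionization = 0.23%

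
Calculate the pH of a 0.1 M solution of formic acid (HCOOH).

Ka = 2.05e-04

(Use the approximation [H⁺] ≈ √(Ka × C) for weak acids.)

[H⁺] = √(Ka × C) = √(2.05e-04 × 0.1) = 4.5277e-03. pH = -log(4.5277e-03)

pH = 2.34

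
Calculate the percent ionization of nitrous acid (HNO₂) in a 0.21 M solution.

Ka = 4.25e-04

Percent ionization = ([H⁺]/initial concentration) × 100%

Using Ka equilibrium: x² + Ka×x - Ka×C = 0. Solving: [H⁺] = 9.2371e-03. Percent = (9.2371e-03/0.21) × 100

Percent ionization = 4.4%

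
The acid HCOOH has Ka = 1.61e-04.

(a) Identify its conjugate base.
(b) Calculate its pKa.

(a) The conjugate base is formed by removing one H⁺ from HCOOH, giving HCOO⁻. (b) pKa = -log(Ka) = -log(1.61e-04) = 3.79.

Conjugate base: HCOO⁻; pK_a = 3.79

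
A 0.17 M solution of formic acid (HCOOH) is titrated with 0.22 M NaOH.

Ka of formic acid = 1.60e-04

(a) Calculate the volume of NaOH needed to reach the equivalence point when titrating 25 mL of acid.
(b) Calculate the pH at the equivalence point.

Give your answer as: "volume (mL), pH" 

moles acid = 0.17 × 25/1000 = 0.00425 mol; V_base = moles/0.22 × 1000 = 19.3 mL. At equivalence only the conjugate base is present: [A⁻] = 0.00425/0.044 = 9.5897e-02 M. Kb = Kw/Ka = 6.25e-11; [OH⁻] = √(Kb × [A⁻]) = 2.4482e-06; pOH = 5.61; pH = 14 - pOH = 8.39.

V = 19.3 mL, pH = 8.39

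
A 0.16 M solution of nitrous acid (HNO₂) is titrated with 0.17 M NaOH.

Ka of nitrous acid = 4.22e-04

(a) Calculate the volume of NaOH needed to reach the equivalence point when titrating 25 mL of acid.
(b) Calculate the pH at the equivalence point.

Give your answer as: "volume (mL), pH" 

moles acid = 0.16 × 25/1000 = 0.004 mol; V_base = moles/0.17 × 1000 = 23.5 mL. At equivalence only the conjugate base is present: [A⁻] = 0.004/0.049 = 8.2424e-02 M. Kb = Kw/Ka = 2.37e-11; [OH⁻] = √(Kb × [A⁻]) = 1.3976e-06; pOH = 5.85; pH = 14 - pOH = 8.15.

V = 23.5 mL, pH = 8.15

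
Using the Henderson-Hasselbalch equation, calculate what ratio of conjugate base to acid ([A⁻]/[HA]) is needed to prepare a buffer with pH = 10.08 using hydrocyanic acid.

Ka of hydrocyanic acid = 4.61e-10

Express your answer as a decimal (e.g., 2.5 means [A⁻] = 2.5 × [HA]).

pKa = -log(4.61e-10) = 9.3363. pH = pKa + log([A⁻]/[HA]), so log([A⁻]/[HA]) = pH − pKa = 10.08 − 9.3363 = 0.7437. [A⁻]/[HA] = 10^(0.7437) = 5.54

[A⁻]/[HA] = 5.54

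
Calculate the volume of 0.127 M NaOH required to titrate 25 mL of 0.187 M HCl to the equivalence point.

At equivalence: moles acid = moles base. moles HCl = 0.187 × 25/1000 = 0.004675 mol. V_base = moles / 0.127 × 1000 = 36.8 mL.

V_{base} = 36.8 mL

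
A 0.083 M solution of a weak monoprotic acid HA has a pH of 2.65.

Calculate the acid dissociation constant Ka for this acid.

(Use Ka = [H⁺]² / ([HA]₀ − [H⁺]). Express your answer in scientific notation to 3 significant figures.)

[H⁺] = 10^(−pH) = 10^(−2.65) = 2.239e-03 M. For HA ⇌ H⁺ + A⁻, Ka = [H⁺][A⁻]/[HA] = [H⁺]² / ([HA]₀ − [H⁺]) = (2.239e-03)² / (0.083 − 2.239e-03) = 6.21e-05.

K_a = 6.21e-05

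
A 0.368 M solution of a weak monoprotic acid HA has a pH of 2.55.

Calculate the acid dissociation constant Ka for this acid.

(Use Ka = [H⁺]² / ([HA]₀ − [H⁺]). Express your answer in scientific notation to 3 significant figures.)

[H⁺] = 10^(−pH) = 10^(−2.55) = 2.818e-03 M. For HA ⇌ H⁺ + A⁻, Ka = [H⁺][A⁻]/[HA] = [H⁺]² / ([HA]₀ − [H⁺]) = (2.818e-03)² / (0.368 − 2.818e-03) = 2.18e-05.

K_a = 2.18e-05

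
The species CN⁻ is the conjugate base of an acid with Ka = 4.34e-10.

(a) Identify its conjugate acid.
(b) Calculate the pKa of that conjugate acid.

(a) The conjugate acid is formed by adding one H⁺ to CN⁻, giving HCN. (b) pKa = -log(Ka) = -log(4.34e-10) = 9.36.

Conjugate acid: HCN; pK_a = 9.36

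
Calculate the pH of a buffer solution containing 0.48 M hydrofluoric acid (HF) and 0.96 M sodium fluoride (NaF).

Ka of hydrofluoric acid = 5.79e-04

pKa = -log(5.79e-04) = 3.24. pH = pKa + log([A⁻]/[HA]) = 3.24 + log(0.96/0.48)

pH = 3.54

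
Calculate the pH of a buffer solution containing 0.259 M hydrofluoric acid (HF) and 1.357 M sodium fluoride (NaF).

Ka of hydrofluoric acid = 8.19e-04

pKa = -log(8.19e-04) = 3.09. pH = pKa + log([A⁻]/[HA]) = 3.09 + log(1.357/0.259)

pH = 3.81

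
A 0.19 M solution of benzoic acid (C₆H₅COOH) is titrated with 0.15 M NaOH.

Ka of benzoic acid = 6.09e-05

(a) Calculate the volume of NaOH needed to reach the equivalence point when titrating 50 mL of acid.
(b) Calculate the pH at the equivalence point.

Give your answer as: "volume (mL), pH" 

moles acid = 0.19 × 50/1000 = 0.0095 mol; V_base = moles/0.15 × 1000 = 63.3 mL. At equivalence only the conjugate base is present: [A⁻] = 0.0095/0.113 = 8.3824e-02 M. Kb = Kw/Ka = 1.64e-10; [OH⁻] = √(Kb × [A⁻]) = 3.7100e-06; pOH = 5.43; pH = 14 - pOH = 8.57.

V = 63.3 mL, pH = 8.57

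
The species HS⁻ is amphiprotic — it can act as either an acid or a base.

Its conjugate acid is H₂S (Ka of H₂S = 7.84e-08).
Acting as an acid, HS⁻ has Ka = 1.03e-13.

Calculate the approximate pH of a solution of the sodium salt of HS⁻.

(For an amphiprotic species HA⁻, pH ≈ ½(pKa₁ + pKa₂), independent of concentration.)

pKa₁ = -log(7.84e-08) = 7.11; pKa₂ = -log(1.03e-13) = 12.99. For an amphiprotic species, pH ≈ ½(pKa₁ + pKa₂) = ½(7.11 + 12.99) = 10.05.

pH = 10.05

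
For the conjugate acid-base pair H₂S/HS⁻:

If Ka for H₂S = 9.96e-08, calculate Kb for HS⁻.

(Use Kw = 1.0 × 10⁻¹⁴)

For a conjugate pair Ka × Kb = Kw, so Kb = Kw/Ka = 1.0 × 10⁻¹⁴ / 9.96e-08 = 1.00e-07.

K_b = 1.00e-07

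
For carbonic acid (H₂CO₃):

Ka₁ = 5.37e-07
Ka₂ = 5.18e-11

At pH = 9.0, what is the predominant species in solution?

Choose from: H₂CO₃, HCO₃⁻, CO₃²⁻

pKa₁ = 6.27, pKa₂ = 10.29. For a polyprotic acid the predominant species crosses at each pKa: below pKa_n the protonated form dominates, above it the deprotonated form does. At pH = 9.0, the predominant species is HCO₃⁻.

HCO₃⁻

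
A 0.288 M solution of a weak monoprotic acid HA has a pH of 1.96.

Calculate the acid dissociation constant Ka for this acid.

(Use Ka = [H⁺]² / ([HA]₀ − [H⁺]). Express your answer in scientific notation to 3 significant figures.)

[H⁺] = 10^(−pH) = 10^(−1.96) = 1.096e-02 M. For HA ⇌ H⁺ + A⁻, Ka = [H⁺][A⁻]/[HA] = [H⁺]² / ([HA]₀ − [H⁺]) = (1.096e-02)² / (0.288 − 1.096e-02) = 4.34e-04.

K_a = 4.34e-04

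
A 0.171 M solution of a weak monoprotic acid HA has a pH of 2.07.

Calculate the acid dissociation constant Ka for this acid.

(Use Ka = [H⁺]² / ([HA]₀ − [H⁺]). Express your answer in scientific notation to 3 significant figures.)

[H⁺] = 10^(−pH) = 10^(−2.07) = 8.511e-03 M. For HA ⇌ H⁺ + A⁻, Ka = [H⁺][A⁻]/[HA] = [H⁺]² / ([HA]₀ − [H⁺]) = (8.511e-03)² / (0.171 − 8.511e-03) = 4.46e-04.

K_a = 4.46e-04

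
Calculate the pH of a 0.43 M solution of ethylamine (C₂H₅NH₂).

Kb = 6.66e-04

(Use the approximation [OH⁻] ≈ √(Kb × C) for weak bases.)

[OH⁻] = √(Kb × C) = √(6.66e-04 × 0.43) = 1.6923e-02. pOH = 1.77, pH = 14 - pOH

pH = 12.23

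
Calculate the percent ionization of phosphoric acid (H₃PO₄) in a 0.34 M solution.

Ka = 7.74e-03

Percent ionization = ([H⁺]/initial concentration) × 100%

Using Ka equilibrium: x² + Ka×x - Ka×C = 0. Solving: [H⁺] = 4.7575e-02. Percent = (4.7575e-02/0.34) × 100

Percent ionization = 14%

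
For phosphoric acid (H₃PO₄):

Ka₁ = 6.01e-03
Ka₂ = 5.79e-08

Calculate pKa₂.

pKa₂ = -log(Ka₂) = -log(5.79e-08) = 7.24.

pK_{a2} = 7.24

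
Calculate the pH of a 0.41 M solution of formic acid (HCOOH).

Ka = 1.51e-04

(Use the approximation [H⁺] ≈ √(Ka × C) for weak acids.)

[H⁺] = √(Ka × C) = √(1.51e-04 × 0.41) = 7.8683e-03. pH = -log(7.8683e-03)

pH = 2.10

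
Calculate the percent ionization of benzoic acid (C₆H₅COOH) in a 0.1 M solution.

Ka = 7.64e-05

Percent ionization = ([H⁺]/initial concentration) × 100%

Using Ka equilibrium: x² + Ka×x - Ka×C = 0. Solving: [H⁺] = 2.7261e-03. Percent = (2.7261e-03/0.1) × 100

Percent ionization = 2.73%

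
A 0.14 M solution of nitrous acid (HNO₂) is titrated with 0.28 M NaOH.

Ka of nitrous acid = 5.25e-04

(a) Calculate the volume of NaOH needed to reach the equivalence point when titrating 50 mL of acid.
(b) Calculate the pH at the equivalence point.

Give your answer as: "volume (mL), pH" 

moles acid = 0.14 × 50/1000 = 0.007 mol; V_base = moles/0.28 × 1000 = 25.0 mL. At equivalence only the conjugate base is present: [A⁻] = 0.007/0.075 = 9.3333e-02 M. Kb = Kw/Ka = 1.90e-11; [OH⁻] = √(Kb × [A⁻]) = 1.3333e-06; pOH = 5.88; pH = 14 - pOH = 8.12.

V = 25.0 mL, pH = 8.12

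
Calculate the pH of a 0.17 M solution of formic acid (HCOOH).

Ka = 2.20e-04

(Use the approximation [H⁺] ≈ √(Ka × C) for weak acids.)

[H⁺] = √(Ka × C) = √(2.20e-04 × 0.17) = 6.1156e-03. pH = -log(6.1156e-03)

pH = 2.21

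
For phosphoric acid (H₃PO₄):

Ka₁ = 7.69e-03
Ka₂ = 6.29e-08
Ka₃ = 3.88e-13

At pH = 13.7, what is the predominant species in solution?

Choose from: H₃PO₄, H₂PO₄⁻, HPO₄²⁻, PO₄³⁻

pKa₁ = 2.11, pKa₂ = 7.20, pKa₃ = 12.41. For a polyprotic acid the predominant species crosses at each pKa: below pKa_n the protonated form dominates, above it the deprotonated form does. At pH = 13.7, the predominant species is PO₄³⁻.

PO₄³⁻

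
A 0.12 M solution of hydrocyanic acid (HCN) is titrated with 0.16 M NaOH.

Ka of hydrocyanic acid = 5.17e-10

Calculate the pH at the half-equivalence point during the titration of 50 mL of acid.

At half-equivalence [HA] = [A⁻], so Henderson-Hasselbalch gives pH = pKa = -log(5.17e-10) = 9.29.

pH = pKa = 9.29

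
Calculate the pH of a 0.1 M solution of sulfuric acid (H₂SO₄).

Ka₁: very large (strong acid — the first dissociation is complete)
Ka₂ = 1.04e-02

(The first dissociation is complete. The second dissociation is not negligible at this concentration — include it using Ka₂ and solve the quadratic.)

First dissociation is complete: [H⁺]₀ = [HSO₄⁻]₀ = C = 0.1 M. Second dissociation HSO₄⁻ ⇌ H⁺ + SO₄²⁻: let x = [SO₄²⁻]. Ka₂ = (C + x)·x / (C − x) = 1.04e-02 → x² + (C + Ka₂)·x − Ka₂·C = 0 → x² + 0.11040·x − 1.040e-03 = 0. x = (−0.11040 + √(0.11040² + 4 × 1.040e-03)) / 2 = 8.7300e-03 M. [H⁺] = C + x = 0.1 + 8.7300e-03 = 1.0873e-01 M. pH = -log(1.0873e-01) = 0.96.

pH = 0.96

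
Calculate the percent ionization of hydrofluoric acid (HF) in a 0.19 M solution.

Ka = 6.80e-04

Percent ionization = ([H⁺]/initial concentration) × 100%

Using Ka equilibrium: x² + Ka×x - Ka×C = 0. Solving: [H⁺] = 1.1032e-02. Percent = (1.1032e-02/0.19) × 100

Percent ionization = 5.81%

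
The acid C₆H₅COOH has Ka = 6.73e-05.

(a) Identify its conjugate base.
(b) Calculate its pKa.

(a) The conjugate base is formed by removing one H⁺ from C₆H₅COOH, giving C₆H₅COO⁻. (b) pKa = -log(Ka) = -log(6.73e-05) = 4.17.

Conjugate base: C₆H₅COO⁻; pK_a = 4.17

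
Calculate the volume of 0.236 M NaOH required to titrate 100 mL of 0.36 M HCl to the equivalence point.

At equivalence: moles acid = moles base. moles HCl = 0.36 × 100/1000 = 0.036 mol. V_base = moles / 0.236 × 1000 = 152.5 mL.

V_{base} = 152.5 mL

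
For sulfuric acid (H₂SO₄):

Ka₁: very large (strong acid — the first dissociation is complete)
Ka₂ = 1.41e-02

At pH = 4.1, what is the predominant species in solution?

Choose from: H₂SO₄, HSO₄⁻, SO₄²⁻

The first dissociation is complete, so H₂SO₄ itself is never the predominant species in water; pKa₂ = -log(1.41e-02) = 1.85. For a polyprotic acid the predominant species crosses at each pKa: below pKa_n the protonated form dominates, above it the deprotonated form does. At pH = 4.1, the predominant species is SO₄²⁻.

SO₄²⁻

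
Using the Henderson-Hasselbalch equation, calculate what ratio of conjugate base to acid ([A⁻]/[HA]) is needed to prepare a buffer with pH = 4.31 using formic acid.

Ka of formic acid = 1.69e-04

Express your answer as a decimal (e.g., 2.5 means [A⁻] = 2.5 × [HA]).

pKa = -log(1.69e-04) = 3.7721. pH = pKa + log([A⁻]/[HA]), so log([A⁻]/[HA]) = pH − pKa = 4.31 − 3.7721 = 0.5379. [A⁻]/[HA] = 10^(0.5379) = 3.45

[A⁻]/[HA] = 3.45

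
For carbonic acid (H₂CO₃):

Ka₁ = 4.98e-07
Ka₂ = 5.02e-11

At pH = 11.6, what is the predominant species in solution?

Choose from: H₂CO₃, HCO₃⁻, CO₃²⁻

pKa₁ = 6.30, pKa₂ = 10.30. For a polyprotic acid the predominant species crosses at each pKa: below pKa_n the protonated form dominates, above it the deprotonated form does. At pH = 11.6, the predominant species is CO₃²⁻.

CO₃²⁻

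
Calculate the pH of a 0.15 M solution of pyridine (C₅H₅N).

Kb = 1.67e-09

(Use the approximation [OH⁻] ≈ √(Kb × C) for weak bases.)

[OH⁻] = √(Kb × C) = √(1.67e-09 × 0.15) = 1.5827e-05. pOH = 4.80, pH = 14 - pOH

pH = 9.20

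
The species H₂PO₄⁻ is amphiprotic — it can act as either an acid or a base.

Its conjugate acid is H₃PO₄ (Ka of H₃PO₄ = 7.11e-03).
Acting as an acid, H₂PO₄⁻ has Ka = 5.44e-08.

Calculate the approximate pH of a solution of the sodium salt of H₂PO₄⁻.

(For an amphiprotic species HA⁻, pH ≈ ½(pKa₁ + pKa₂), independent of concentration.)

pKa₁ = -log(7.11e-03) = 2.15; pKa₂ = -log(5.44e-08) = 7.26. For an amphiprotic species, pH ≈ ½(pKa₁ + pKa₂) = ½(2.15 + 7.26) = 4.71.

pH = 4.71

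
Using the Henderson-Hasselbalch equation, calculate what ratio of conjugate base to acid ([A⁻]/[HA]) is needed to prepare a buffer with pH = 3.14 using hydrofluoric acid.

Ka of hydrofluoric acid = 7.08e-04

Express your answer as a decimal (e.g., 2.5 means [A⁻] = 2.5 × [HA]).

pKa = -log(7.08e-04) = 3.1500. pH = pKa + log([A⁻]/[HA]), so log([A⁻]/[HA]) = pH − pKa = 3.14 − 3.1500 = -0.0100. [A⁻]/[HA] = 10^(-0.0100) = 0.977

[A⁻]/[HA] = 0.977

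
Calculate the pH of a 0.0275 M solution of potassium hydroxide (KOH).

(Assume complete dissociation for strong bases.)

[OH⁻] = 0.0275 M for strong base. pOH = -log[OH⁻] = 1.56, pH = 14 - pOH

pH = 12.44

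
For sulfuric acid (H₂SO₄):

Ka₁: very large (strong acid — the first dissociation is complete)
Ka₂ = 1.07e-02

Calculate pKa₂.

pKa₂ = -log(Ka₂) = -log(1.07e-02) = 1.97.

pK_{a2} = 1.97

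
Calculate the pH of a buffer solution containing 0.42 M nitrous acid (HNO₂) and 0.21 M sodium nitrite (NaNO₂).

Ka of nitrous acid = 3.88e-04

pKa = -log(3.88e-04) = 3.41. pH = pKa + log([A⁻]/[HA]) = 3.41 + log(0.21/0.42)

pH = 3.11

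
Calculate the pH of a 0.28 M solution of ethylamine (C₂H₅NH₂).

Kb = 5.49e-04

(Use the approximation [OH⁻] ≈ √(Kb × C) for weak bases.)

[OH⁻] = √(Kb × C) = √(5.49e-04 × 0.28) = 1.2398e-02. pOH = 1.91, pH = 14 - pOH

pH = 12.09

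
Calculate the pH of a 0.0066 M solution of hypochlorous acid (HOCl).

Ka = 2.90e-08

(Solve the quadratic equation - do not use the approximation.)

x² + Ka×x - Ka×C = 0. Using quadratic formula: [H⁺] = 1.3820e-05

pH = 4.86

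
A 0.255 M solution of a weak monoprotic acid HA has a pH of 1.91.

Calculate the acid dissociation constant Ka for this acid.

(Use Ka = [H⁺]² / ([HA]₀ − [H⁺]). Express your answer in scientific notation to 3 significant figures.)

[H⁺] = 10^(−pH) = 10^(−1.91) = 1.230e-02 M. For HA ⇌ H⁺ + A⁻, Ka = [H⁺][A⁻]/[HA] = [H⁺]² / ([HA]₀ − [H⁺]) = (1.230e-02)² / (0.255 − 1.230e-02) = 6.24e-04.

K_a = 6.24e-04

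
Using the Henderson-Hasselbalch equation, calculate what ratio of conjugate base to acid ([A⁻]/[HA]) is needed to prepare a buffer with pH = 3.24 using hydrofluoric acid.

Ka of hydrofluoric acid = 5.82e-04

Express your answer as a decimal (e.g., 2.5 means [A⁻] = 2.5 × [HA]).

pKa = -log(5.82e-04) = 3.2351. pH = pKa + log([A⁻]/[HA]), so log([A⁻]/[HA]) = pH − pKa = 3.24 − 3.2351 = 0.0049. [A⁻]/[HA] = 10^(0.0049) = 1.01

[A⁻]/[HA] = 1.01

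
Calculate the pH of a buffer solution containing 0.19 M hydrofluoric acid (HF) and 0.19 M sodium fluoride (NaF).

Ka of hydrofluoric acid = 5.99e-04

pKa = -log(5.99e-04) = 3.22. pH = pKa + log([A⁻]/[HA]) = 3.22 + log(0.19/0.19)

pH = 3.22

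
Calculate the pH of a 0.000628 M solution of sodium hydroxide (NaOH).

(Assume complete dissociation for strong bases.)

[OH⁻] = 0.000628 M for strong base. pOH = -log[OH⁻] = 3.20, pH = 14 - pOH

pH = 10.80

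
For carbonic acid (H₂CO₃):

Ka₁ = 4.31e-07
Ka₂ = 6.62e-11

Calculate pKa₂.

pKa₂ = -log(Ka₂) = -log(6.62e-11) = 10.18.

pK_{a2} = 10.18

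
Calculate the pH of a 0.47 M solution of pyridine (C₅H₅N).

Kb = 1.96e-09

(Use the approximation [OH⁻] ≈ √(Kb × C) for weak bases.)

[OH⁻] = √(Kb × C) = √(1.96e-09 × 0.47) = 3.0351e-05. pOH = 4.52, pH = 14 - pOH

pH = 9.48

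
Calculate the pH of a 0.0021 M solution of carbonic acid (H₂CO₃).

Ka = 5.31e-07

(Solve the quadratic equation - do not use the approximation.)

x² + Ka×x - Ka×C = 0. Using quadratic formula: [H⁺] = 3.3129e-05

pH = 4.48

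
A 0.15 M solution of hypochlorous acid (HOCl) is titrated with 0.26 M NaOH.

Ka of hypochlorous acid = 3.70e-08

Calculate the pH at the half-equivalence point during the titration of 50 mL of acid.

At half-equivalence [HA] = [A⁻], so Henderson-Hasselbalch gives pH = pKa = -log(3.70e-08) = 7.43.

pH = pKa = 7.43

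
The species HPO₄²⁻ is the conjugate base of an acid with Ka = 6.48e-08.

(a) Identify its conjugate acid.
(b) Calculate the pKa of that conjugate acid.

(a) The conjugate acid is formed by adding one H⁺ to HPO₄²⁻, giving H₂PO₄⁻. (b) pKa = -log(Ka) = -log(6.48e-08) = 7.19.

Conjugate acid: H₂PO₄⁻; pK_a = 7.19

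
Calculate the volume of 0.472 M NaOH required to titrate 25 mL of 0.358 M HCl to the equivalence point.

At equivalence: moles acid = moles base. moles HCl = 0.358 × 25/1000 = 0.00895 mol. V_base = moles / 0.472 × 1000 = 19.0 mL.

V_{base} = 19.0 mL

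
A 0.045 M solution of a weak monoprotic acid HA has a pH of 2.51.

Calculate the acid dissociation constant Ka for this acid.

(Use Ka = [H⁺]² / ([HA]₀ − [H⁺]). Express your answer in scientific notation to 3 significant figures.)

[H⁺] = 10^(−pH) = 10^(−2.51) = 3.090e-03 M. For HA ⇌ H⁺ + A⁻, Ka = [H⁺][A⁻]/[HA] = [H⁺]² / ([HA]₀ − [H⁺]) = (3.090e-03)² / (0.045 − 3.090e-03) = 2.28e-04.

K_a = 2.28e-04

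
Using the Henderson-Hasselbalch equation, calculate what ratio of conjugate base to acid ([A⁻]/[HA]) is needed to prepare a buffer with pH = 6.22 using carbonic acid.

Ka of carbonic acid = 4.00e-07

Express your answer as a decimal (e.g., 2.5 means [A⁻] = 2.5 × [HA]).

pKa = -log(4.00e-07) = 6.3979. pH = pKa + log([A⁻]/[HA]), so log([A⁻]/[HA]) = pH − pKa = 6.22 − 6.3979 = -0.1779. [A⁻]/[HA] = 10^(-0.1779) = 0.664

[A⁻]/[HA] = 0.664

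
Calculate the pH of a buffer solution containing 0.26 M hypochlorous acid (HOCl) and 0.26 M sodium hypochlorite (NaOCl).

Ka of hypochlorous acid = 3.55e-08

pKa = -log(3.55e-08) = 7.45. pH = pKa + log([A⁻]/[HA]) = 7.45 + log(0.26/0.26)

pH = 7.45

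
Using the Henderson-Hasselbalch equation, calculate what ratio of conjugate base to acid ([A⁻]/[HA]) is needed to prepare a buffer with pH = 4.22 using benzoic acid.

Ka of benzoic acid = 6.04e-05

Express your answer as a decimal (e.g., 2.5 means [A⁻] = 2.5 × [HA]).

pKa = -log(6.04e-05) = 4.2190. pH = pKa + log([A⁻]/[HA]), so log([A⁻]/[HA]) = pH − pKa = 4.22 − 4.2190 = 0.0010. [A⁻]/[HA] = 10^(0.0010) = 1.00

[A⁻]/[HA] = 1.00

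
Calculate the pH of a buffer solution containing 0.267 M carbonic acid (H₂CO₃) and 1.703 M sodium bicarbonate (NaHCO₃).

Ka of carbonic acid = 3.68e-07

pKa = -log(3.68e-07) = 6.43. pH = pKa + log([A⁻]/[HA]) = 6.43 + log(1.703/0.267)

pH = 7.24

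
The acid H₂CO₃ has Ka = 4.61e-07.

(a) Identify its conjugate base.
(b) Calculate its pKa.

(a) The conjugate base is formed by removing one H⁺ from H₂CO₃, giving HCO₃⁻. (b) pKa = -log(Ka) = -log(4.61e-07) = 6.34.

Conjugate base: HCO₃⁻; pK_a = 6.34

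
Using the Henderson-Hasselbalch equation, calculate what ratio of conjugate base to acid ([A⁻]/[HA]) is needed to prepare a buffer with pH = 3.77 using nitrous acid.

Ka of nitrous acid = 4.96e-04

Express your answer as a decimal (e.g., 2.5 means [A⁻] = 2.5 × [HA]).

pKa = -log(4.96e-04) = 3.3045. pH = pKa + log([A⁻]/[HA]), so log([A⁻]/[HA]) = pH − pKa = 3.77 − 3.3045 = 0.4655. [A⁻]/[HA] = 10^(0.4655) = 2.92

[A⁻]/[HA] = 2.92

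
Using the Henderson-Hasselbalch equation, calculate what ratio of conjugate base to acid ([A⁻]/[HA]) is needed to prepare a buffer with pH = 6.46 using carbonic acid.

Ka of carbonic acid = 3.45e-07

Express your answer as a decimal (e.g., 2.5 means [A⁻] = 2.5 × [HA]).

pKa = -log(3.45e-07) = 6.4622. pH = pKa + log([A⁻]/[HA]), so log([A⁻]/[HA]) = pH − pKa = 6.46 − 6.4622 = -0.0022. [A⁻]/[HA] = 10^(-0.0022) = 0.995

[A⁻]/[HA] = 0.995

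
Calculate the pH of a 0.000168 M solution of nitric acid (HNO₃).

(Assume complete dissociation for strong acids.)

[H⁺] = 0.000168 M for strong acid. pH = -log[H⁺] = -log(0.000168)

pH = 3.77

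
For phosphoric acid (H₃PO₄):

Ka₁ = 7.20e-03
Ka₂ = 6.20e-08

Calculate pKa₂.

pKa₂ = -log(Ka₂) = -log(6.20e-08) = 7.21.

pK_{a2} = 7.21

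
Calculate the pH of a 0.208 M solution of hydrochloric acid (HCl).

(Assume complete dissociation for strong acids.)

[H⁺] = 0.208 M for strong acid. pH = -log[H⁺] = -log(0.208)

pH = 0.68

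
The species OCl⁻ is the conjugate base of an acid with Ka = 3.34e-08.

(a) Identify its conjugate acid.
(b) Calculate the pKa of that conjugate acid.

(a) The conjugate acid is formed by adding one H⁺ to OCl⁻, giving HOCl. (b) pKa = -log(Ka) = -log(3.34e-08) = 7.48.

Conjugate acid: HOCl; pK_a = 7.48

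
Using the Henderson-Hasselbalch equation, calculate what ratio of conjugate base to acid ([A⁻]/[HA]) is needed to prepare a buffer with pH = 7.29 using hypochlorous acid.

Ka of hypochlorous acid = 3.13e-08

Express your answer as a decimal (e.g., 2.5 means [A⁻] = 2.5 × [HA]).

pKa = -log(3.13e-08) = 7.5045. pH = pKa + log([A⁻]/[HA]), so log([A⁻]/[HA]) = pH − pKa = 7.29 − 7.5045 = -0.2145. [A⁻]/[HA] = 10^(-0.2145) = 0.610

[A⁻]/[HA] = 0.610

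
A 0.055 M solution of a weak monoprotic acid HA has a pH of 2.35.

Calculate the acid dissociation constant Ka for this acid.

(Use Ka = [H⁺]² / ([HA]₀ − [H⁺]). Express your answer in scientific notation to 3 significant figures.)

[H⁺] = 10^(−pH) = 10^(−2.35) = 4.467e-03 M. For HA ⇌ H⁺ + A⁻, Ka = [H⁺][A⁻]/[HA] = [H⁺]² / ([HA]₀ − [H⁺]) = (4.467e-03)² / (0.055 − 4.467e-03) = 3.95e-04.

K_a = 3.95e-04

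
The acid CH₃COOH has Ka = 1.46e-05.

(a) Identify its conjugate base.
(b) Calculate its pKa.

(a) The conjugate base is formed by removing one H⁺ from CH₃COOH, giving CH₃COO⁻. (b) pKa = -log(Ka) = -log(1.46e-05) = 4.84.

Conjugate base: CH₃COO⁻; pK_a = 4.84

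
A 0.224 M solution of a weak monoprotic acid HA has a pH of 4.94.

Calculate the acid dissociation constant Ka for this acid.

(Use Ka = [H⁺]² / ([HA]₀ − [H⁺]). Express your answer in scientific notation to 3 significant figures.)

[H⁺] = 10^(−pH) = 10^(−4.94) = 1.148e-05 M. For HA ⇌ H⁺ + A⁻, Ka = [H⁺][A⁻]/[HA] = [H⁺]² / ([HA]₀ − [H⁺]) = (1.148e-05)² / (0.224 − 1.148e-05) = 5.89e-10.

K_a = 5.89e-10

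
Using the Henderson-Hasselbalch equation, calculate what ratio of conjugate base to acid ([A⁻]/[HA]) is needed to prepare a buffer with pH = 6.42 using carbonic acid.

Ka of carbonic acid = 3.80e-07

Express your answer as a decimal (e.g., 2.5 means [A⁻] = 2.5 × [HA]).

pKa = -log(3.80e-07) = 6.4202. pH = pKa + log([A⁻]/[HA]), so log([A⁻]/[HA]) = pH − pKa = 6.42 − 6.4202 = -0.0002. [A⁻]/[HA] = 10^(-0.0002) = 1.00

[A⁻]/[HA] = 1.00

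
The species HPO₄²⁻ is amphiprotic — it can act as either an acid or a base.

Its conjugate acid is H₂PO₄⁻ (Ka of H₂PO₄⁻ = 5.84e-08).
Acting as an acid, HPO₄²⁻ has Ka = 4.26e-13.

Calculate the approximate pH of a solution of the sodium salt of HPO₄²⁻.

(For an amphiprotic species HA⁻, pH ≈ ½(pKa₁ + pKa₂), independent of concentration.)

pKa₁ = -log(5.84e-08) = 7.23; pKa₂ = -log(4.26e-13) = 12.37. For an amphiprotic species, pH ≈ ½(pKa₁ + pKa₂) = ½(7.23 + 12.37) = 9.80.

pH = 9.80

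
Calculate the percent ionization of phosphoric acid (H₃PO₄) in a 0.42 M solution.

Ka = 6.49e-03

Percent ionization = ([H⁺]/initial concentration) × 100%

Using Ka equilibrium: x² + Ka×x - Ka×C = 0. Solving: [H⁺] = 4.9065e-02. Percent = (4.9065e-02/0.42) × 100

Percent ionization = 11.7%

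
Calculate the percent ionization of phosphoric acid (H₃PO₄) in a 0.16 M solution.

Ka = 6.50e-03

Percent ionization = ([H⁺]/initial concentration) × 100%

Using Ka equilibrium: x² + Ka×x - Ka×C = 0. Solving: [H⁺] = 2.9162e-02. Percent = (2.9162e-02/0.16) × 100

Percent ionization = 18.2%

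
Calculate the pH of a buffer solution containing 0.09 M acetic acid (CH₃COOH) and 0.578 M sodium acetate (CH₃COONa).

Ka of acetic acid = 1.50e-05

pKa = -log(1.50e-05) = 4.82. pH = pKa + log([A⁻]/[HA]) = 4.82 + log(0.578/0.09)

pH = 5.63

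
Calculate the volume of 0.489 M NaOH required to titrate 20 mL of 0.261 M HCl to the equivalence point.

At equivalence: moles acid = moles base. moles HCl = 0.261 × 20/1000 = 0.00522 mol. V_base = moles / 0.489 × 1000 = 10.7 mL.

V_{base} = 10.7 mL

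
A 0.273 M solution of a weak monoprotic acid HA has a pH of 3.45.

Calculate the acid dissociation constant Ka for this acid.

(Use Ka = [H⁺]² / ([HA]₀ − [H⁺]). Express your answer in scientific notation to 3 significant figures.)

[H⁺] = 10^(−pH) = 10^(−3.45) = 3.548e-04 M. For HA ⇌ H⁺ + A⁻, Ka = [H⁺][A⁻]/[HA] = [H⁺]² / ([HA]₀ − [H⁺]) = (3.548e-04)² / (0.273 − 3.548e-04) = 4.62e-07.

K_a = 4.62e-07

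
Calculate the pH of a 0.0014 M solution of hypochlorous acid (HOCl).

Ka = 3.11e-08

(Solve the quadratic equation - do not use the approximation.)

x² + Ka×x - Ka×C = 0. Using quadratic formula: [H⁺] = 6.5830e-06

pH = 5.18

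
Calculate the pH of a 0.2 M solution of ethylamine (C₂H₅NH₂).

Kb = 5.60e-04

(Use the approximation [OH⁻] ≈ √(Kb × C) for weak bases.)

[OH⁻] = √(Kb × C) = √(5.60e-04 × 0.2) = 1.0583e-02. pOH = 1.98, pH = 14 - pOH

pH = 12.02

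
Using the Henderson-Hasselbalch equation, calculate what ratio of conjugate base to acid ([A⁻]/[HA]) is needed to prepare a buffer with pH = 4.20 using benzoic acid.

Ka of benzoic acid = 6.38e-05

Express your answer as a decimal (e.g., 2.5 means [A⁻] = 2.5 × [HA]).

pKa = -log(6.38e-05) = 4.1952. pH = pKa + log([A⁻]/[HA]), so log([A⁻]/[HA]) = pH − pKa = 4.20 − 4.1952 = 0.0048. [A⁻]/[HA] = 10^(0.0048) = 1.01

[A⁻]/[HA] = 1.01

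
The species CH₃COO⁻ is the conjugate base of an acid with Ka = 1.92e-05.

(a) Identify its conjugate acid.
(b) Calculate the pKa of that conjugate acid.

(a) The conjugate acid is formed by adding one H⁺ to CH₃COO⁻, giving CH₃COOH. (b) pKa = -log(Ka) = -log(1.92e-05) = 4.72.

Conjugate acid: CH₃COOH; pK_a = 4.72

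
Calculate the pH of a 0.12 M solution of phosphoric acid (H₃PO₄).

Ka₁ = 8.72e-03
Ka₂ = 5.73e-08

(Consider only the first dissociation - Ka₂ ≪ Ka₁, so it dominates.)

First dissociation dominates. From Ka₁ = [H⁺][HA⁻]/[H₂A], x² + Ka₁·x − Ka₁·C = 0 with C = 0.12 M and Ka₁ = 8.72e-03. Solving: [H⁺] = (−Ka₁ + √(Ka₁² + 4·Ka₁·C)) / 2 = 2.8281e-02 M. pH = -log(2.8281e-02) = 1.55.

pH = 1.55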